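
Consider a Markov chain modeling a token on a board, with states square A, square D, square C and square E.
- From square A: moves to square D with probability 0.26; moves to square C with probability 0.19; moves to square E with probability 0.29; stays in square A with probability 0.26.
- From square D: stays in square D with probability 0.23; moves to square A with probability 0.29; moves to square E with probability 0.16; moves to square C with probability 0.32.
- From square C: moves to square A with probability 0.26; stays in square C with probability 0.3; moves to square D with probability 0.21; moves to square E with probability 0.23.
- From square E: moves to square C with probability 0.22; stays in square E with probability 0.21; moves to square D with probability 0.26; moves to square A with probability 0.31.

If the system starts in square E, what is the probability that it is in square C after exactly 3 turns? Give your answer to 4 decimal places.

0.2561

Propagate the distribution vector 3 turns from square E.
After 0 turns: (0.0000, 0.0000, 0.0000, 1.0000)
After 1 turn: (0.3100, 0.2600, 0.2200, 0.2100)
After 2 turns: (0.2783, 0.2412, 0.2543, 0.2262)
After 3 turns: (0.2785, 0.2400, 0.2561, 0.2253)
P(in square C after 3 turns) = 0.2561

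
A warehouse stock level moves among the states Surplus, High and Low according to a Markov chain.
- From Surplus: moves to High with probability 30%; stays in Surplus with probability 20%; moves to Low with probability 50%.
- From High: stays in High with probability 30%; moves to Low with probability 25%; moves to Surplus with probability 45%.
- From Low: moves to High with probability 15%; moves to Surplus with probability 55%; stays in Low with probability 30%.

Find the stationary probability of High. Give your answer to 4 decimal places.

0.2452

Let the stationary distribution be π with π = πP and π_1 + π_2 + π_3 = 1.
π_1 = 0.2·π_1 + 0.45·π_2 + 0.55·π_3
π_2 = 0.3·π_1 + 0.3·π_2 + 0.15·π_3
Solving with the normalization constraint gives π = (0.3892, 0.2452, 0.3656).
So the stationary probability of High is 0.2452.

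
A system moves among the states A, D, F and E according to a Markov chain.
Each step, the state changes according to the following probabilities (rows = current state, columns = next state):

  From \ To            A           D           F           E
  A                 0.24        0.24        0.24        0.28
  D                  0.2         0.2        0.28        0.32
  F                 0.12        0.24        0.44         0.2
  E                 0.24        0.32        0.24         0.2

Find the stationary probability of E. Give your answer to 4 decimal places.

Let the stationary distribution be π with π = πP and π_1 + π_2 + π_3 + π_4 = 1.
π_1 = 0.24·π_1 + 0.2·π_2 + 0.12·π_3 + 0.24·π_4
π_2 = 0.24·π_1 + 0.2·π_2 + 0.24·π_3 + 0.32·π_4
π_3 = 0.24·π_1 + 0.28·π_2 + 0.44·π_3 + 0.24·π_4
Solving with the normalization constraint gives π = (0.1925, 0.2496, 0.3125, 0.2454).
So the stationary probability of E is 0.2454.

0.2454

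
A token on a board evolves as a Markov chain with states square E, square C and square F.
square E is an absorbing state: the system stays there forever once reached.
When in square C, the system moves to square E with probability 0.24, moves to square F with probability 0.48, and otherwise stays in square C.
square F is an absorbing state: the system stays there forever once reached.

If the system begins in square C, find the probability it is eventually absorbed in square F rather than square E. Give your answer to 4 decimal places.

Let h(s) be the probability of absorption at square F starting from transient state s. Then h(square F) = 1 and h(square E) = 0. By first-step analysis:
h(square C) = 0.24·0 + 0.28·h(square C) + 0.48·1
Solving: h(square C) = 0.6667.
Starting from square C, the probability is 0.6667.

0.6667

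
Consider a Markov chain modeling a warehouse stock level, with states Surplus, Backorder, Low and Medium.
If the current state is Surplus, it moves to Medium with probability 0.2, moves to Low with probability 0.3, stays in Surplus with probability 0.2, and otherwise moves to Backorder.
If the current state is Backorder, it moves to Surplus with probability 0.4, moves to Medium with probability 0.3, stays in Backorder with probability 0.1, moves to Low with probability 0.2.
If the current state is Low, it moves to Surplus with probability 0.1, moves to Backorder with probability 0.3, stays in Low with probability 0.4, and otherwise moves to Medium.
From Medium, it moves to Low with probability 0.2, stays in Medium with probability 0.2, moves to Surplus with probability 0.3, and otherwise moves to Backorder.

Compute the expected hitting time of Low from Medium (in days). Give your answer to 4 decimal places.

4.3564

Let t(s) be the expected number of days to first reach Low from state s, with t(Low) = 0. Conditioning on the first day:
t(Surplus) = 1 + 0.2·t(Surplus) + 0.3·t(Backorder) + 0.2·t(Medium)
t(Backorder) = 1 + 0.4·t(Surplus) + 0.1·t(Backorder) + 0.3·t(Medium)
t(Medium) = 1 + 0.3·t(Surplus) + 0.3·t(Backorder) + 0.2·t(Medium)
Solving: t(Surplus) = 3.9604, t(Backorder) = 4.3234, t(Medium) = 4.3564.
Expected days from Medium to Low: 4.3564.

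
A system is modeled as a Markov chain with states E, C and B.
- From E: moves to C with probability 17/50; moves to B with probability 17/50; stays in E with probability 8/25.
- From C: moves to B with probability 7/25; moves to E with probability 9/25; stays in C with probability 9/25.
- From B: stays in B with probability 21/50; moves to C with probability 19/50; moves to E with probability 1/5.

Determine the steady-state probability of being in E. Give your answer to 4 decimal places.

Let the stationary distribution be π with π = πP and π_1 + π_2 + π_3 = 1.
π_1 = 0.32·π_1 + 0.36·π_2 + 0.2·π_3
π_2 = 0.34·π_1 + 0.36·π_2 + 0.38·π_3
Solving with the normalization constraint gives π = (0.2929, 0.3611, 0.3460).
So the stationary probability of E is 0.2929.

0.2929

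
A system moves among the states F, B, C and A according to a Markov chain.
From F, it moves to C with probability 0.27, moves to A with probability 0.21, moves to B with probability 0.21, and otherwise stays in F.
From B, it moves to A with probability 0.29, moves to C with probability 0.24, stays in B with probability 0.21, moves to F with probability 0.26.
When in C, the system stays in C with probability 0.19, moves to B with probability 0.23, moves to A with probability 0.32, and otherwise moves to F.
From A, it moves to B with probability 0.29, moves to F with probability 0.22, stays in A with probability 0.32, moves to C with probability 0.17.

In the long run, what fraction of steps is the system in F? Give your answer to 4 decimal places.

Let the stationary distribution be π with π = πP and π_1 + π_2 + π_3 + π_4 = 1.
π_1 = 0.31·π_1 + 0.26·π_2 + 0.26·π_3 + 0.22·π_4
π_2 = 0.21·π_1 + 0.21·π_2 + 0.23·π_3 + 0.29·π_4
π_3 = 0.27·π_1 + 0.24·π_2 + 0.19·π_3 + 0.17·π_4
Solving with the normalization constraint gives π = (0.2617, 0.2371, 0.2171, 0.2841).
So the stationary probability of F is 0.2617.

0.2617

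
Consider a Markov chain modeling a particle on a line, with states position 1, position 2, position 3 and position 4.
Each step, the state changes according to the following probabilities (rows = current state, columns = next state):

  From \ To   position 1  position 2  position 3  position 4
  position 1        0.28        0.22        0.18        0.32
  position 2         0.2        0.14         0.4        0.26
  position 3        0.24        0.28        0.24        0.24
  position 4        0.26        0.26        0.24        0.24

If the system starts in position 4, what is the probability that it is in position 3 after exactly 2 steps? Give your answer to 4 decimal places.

Propagate the distribution vector 2 steps from position 4.
After 0 steps: (0.0000, 0.0000, 0.0000, 1.0000)
After 1 step: (0.2600, 0.2600, 0.2400, 0.2400)
After 2 steps: (0.2448, 0.2232, 0.2660, 0.2660)
P(in position 3 after 2 steps) = 0.2660

0.2660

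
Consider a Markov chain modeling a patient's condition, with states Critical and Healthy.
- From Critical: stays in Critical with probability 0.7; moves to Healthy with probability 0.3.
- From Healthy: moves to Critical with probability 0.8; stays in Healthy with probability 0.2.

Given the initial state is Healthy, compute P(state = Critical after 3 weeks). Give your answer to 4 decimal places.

Propagate the distribution vector 3 weeks from Healthy.
After 0 weeks: (0.0000, 1.0000)
After 1 week: (0.8000, 0.2000)
After 2 weeks: (0.7200, 0.2800)
After 3 weeks: (0.7280, 0.2720)
P(in Critical after 3 weeks) = 0.7280

0.7280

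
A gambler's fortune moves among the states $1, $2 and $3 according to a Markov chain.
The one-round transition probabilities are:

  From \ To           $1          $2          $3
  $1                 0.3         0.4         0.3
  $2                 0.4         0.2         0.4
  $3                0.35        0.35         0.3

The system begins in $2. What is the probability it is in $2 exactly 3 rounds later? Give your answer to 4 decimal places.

0.3160

Propagate the distribution vector 3 rounds from $2.
After 0 rounds: (0.0000, 1.0000, 0.0000)
After 1 round: (0.4000, 0.2000, 0.4000)
After 2 rounds: (0.3400, 0.3400, 0.3200)
After 3 rounds: (0.3500, 0.3160, 0.3340)
P(in $2 after 3 rounds) = 0.3160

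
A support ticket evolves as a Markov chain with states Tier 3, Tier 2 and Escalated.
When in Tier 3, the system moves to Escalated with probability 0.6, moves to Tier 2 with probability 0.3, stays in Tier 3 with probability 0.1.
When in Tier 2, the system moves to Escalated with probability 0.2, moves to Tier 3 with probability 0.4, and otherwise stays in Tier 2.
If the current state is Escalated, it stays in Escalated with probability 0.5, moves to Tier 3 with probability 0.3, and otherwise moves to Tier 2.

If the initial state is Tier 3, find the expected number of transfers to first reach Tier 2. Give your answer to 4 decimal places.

4.0741

Let t(s) be the expected number of transfers to first reach Tier 2 from state s, with t(Tier 2) = 0. Conditioning on the first transfer:
t(Tier 3) = 1 + 0.1·t(Tier 3) + 0.6·t(Escalated)
t(Escalated) = 1 + 0.3·t(Tier 3) + 0.5·t(Escalated)
Solving: t(Tier 3) = 4.0741, t(Escalated) = 4.4444.
Expected transfers from Tier 3 to Tier 2: 4.0741.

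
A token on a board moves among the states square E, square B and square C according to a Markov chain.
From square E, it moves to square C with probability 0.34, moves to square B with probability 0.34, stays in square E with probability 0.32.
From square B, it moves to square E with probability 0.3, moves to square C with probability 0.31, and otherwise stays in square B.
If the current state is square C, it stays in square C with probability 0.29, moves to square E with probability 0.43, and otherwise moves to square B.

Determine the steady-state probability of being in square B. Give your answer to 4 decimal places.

Let the stationary distribution be π with π = πP and π_1 + π_2 + π_3 = 1.
π_1 = 0.32·π_1 + 0.3·π_2 + 0.43·π_3
π_2 = 0.34·π_1 + 0.39·π_2 + 0.28·π_3
Solving with the normalization constraint gives π = (0.3478, 0.3381, 0.3142).
So the stationary probability of square B is 0.3381.

0.3381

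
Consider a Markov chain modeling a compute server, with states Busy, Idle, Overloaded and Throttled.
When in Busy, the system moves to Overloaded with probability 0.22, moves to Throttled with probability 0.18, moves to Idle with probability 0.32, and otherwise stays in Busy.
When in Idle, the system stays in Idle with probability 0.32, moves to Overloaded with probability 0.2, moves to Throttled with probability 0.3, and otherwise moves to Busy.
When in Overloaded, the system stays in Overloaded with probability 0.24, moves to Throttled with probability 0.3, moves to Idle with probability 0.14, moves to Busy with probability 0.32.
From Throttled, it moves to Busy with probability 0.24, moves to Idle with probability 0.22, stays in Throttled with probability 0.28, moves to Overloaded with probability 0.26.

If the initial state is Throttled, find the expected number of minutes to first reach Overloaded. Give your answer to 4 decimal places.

4.2652

Let t(s) be the expected number of minutes to first reach Overloaded from state s, with t(Overloaded) = 0. Conditioning on the first minute:
t(Busy) = 1 + 0.28·t(Busy) + 0.32·t(Idle) + 0.18·t(Throttled)
t(Idle) = 1 + 0.18·t(Busy) + 0.32·t(Idle) + 0.3·t(Throttled)
t(Throttled) = 1 + 0.24·t(Busy) + 0.22·t(Idle) + 0.28·t(Throttled)
Solving: t(Busy) = 4.4711, t(Idle) = 4.5358, t(Throttled) = 4.2652.
Expected minutes from Throttled to Overloaded: 4.2652.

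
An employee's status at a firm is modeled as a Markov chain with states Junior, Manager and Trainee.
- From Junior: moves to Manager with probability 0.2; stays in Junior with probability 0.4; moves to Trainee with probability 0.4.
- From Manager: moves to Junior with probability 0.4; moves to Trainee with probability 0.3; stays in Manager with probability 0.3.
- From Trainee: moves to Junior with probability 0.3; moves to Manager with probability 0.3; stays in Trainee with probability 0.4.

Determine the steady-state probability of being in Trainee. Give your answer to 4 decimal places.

0.3736

Let the stationary distribution be π with π = πP and π_1 + π_2 + π_3 = 1.
π_1 = 0.4·π_1 + 0.4·π_2 + 0.3·π_3
π_2 = 0.2·π_1 + 0.3·π_2 + 0.3·π_3
Solving with the normalization constraint gives π = (0.3626, 0.2637, 0.3736).
So the stationary probability of Trainee is 0.3736.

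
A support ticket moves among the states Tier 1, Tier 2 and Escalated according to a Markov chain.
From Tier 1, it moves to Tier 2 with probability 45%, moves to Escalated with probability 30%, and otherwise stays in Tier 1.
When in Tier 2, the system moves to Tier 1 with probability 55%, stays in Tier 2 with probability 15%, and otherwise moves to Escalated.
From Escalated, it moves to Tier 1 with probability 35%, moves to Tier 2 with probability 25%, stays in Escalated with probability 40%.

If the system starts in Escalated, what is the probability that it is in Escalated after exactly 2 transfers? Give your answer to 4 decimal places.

Sum over the intermediate state after 1 transfer:
P = P(Escalated→Tier 1)·P(Tier 1→Escalated) + P(Escalated→Tier 2)·P(Tier 2→Escalated) + P(Escalated→Escalated)·P(Escalated→Escalated)
  = 0.35×0.3 + 0.25×0.3 + 0.4×0.4
  = 0.1050 + 0.0750 + 0.1600 = 0.3400

0.3400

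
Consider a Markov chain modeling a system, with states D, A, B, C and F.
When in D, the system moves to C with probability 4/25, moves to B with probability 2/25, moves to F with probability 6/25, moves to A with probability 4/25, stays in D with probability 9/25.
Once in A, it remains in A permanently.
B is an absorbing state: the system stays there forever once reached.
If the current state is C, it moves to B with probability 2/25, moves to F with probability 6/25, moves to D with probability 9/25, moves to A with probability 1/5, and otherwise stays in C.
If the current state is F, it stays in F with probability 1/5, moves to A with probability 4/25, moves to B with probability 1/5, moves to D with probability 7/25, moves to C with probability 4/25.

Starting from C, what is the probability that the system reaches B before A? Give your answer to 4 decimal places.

0.3781

Let h(s) be the probability of absorption at B starting from transient state s. Then h(B) = 1 and h(A) = 0. By first-step analysis:
h(D) = 0.36·h(D) + 0.16·0 + 0.08·1 + 0.16·h(C) + 0.24·h(F)
h(C) = 0.36·h(D) + 0.2·0 + 0.08·1 + 0.12·h(C) + 0.24·h(F)
h(F) = 0.28·h(D) + 0.16·0 + 0.2·1 + 0.16·h(C) + 0.2·h(F)
Solving: h(D) = 0.3933, h(C) = 0.3781, h(F) = 0.4633.
Starting from C, the probability is 0.3781.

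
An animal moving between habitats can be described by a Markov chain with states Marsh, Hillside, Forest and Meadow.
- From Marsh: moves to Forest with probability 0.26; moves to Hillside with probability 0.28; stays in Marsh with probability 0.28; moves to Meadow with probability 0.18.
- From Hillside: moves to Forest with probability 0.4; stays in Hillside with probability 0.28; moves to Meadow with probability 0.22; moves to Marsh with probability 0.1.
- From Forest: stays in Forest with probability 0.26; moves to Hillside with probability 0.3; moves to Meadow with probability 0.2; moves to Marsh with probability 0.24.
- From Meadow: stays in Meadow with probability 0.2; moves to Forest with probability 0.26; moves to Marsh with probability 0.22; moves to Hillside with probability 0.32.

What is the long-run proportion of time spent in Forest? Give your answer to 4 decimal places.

Let the stationary distribution be π with π = πP and π_1 + π_2 + π_3 + π_4 = 1.
π_1 = 0.28·π_1 + 0.1·π_2 + 0.24·π_3 + 0.22·π_4
π_2 = 0.28·π_1 + 0.28·π_2 + 0.3·π_3 + 0.32·π_4
π_3 = 0.26·π_1 + 0.4·π_2 + 0.26·π_3 + 0.26·π_4
Solving with the normalization constraint gives π = (0.2029, 0.2941, 0.3012, 0.2018).
So the stationary probability of Forest is 0.3012.

0.3012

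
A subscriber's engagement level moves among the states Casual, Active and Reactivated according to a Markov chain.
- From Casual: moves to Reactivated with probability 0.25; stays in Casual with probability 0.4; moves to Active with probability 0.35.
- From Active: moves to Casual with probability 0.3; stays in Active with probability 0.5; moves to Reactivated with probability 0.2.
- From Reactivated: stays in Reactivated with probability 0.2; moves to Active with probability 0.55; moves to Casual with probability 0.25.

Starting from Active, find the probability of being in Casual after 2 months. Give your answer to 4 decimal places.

0.3200

Sum over the intermediate state after 1 month:
P = P(Active→Casual)·P(Casual→Casual) + P(Active→Active)·P(Active→Casual) + P(Active→Reactivated)·P(Reactivated→Casual)
  = 0.3×0.4 + 0.5×0.3 + 0.2×0.25
  = 0.1200 + 0.1500 + 0.0500 = 0.3200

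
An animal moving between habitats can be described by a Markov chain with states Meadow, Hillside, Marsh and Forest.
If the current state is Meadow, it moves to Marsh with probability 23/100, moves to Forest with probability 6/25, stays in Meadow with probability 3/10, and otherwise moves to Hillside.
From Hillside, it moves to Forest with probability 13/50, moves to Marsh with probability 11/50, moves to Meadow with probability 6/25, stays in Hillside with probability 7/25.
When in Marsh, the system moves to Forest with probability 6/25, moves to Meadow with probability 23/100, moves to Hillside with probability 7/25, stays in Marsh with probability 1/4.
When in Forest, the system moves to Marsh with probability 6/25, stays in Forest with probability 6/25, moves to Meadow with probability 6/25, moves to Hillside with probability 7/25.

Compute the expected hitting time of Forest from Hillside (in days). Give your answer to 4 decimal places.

Let t(s) be the expected number of days to first reach Forest from state s, with t(Forest) = 0. Conditioning on the first day:
t(Meadow) = 1 + 0.3·t(Meadow) + 0.23·t(Hillside) + 0.23·t(Marsh)
t(Hillside) = 1 + 0.24·t(Meadow) + 0.28·t(Hillside) + 0.22·t(Marsh)
t(Marsh) = 1 + 0.23·t(Meadow) + 0.28·t(Hillside) + 0.25·t(Marsh)
Solving: t(Meadow) = 4.0802, t(Hillside) = 3.9943, t(Marsh) = 4.0758.
Expected days from Hillside to Forest: 3.9943.

3.9943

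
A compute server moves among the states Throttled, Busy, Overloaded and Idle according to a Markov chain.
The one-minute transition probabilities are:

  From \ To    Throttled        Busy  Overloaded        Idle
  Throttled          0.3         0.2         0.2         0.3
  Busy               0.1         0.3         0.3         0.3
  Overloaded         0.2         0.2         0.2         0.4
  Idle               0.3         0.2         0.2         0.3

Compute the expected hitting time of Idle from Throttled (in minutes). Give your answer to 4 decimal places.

Let t(s) be the expected number of minutes to first reach Idle from state s, with t(Idle) = 0. Conditioning on the first minute:
t(Throttled) = 1 + 0.3·t(Throttled) + 0.2·t(Busy) + 0.2·t(Overloaded)
t(Busy) = 1 + 0.1·t(Throttled) + 0.3·t(Busy) + 0.3·t(Overloaded)
t(Overloaded) = 1 + 0.2·t(Throttled) + 0.2·t(Busy) + 0.2·t(Overloaded)
Solving: t(Throttled) = 3.1034, t(Busy) = 3.0690, t(Overloaded) = 2.7931.
Expected minutes from Throttled to Idle: 3.1034.

3.1034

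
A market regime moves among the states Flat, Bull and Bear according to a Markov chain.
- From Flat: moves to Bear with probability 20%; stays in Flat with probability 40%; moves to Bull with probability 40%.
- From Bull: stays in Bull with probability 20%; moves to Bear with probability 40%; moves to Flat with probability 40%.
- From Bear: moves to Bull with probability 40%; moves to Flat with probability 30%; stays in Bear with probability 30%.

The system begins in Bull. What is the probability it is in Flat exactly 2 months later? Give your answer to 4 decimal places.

Sum over the intermediate state after 1 month:
P = P(Bull→Flat)·P(Flat→Flat) + P(Bull→Bull)·P(Bull→Flat) + P(Bull→Bear)·P(Bear→Flat)
  = 0.4×0.4 + 0.2×0.4 + 0.4×0.3
  = 0.1600 + 0.0800 + 0.1200 = 0.3600

0.3600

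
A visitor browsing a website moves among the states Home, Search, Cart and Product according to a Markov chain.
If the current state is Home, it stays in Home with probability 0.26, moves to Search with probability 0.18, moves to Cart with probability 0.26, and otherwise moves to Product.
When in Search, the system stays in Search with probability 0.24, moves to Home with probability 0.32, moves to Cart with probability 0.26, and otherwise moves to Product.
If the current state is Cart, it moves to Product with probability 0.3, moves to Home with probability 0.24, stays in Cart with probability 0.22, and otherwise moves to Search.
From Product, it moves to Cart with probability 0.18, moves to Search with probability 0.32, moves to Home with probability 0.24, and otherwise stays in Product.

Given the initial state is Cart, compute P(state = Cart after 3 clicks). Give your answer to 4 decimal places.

0.2302

Propagate the distribution vector 3 clicks from Cart.
After 0 clicks: (0.0000, 0.0000, 1.0000, 0.0000)
After 1 click: (0.2400, 0.2400, 0.2200, 0.3000)
After 2 clicks: (0.2640, 0.2496, 0.2272, 0.2592)
After 3 clicks: (0.2652, 0.2449, 0.2302, 0.2597)
P(in Cart after 3 clicks) = 0.2302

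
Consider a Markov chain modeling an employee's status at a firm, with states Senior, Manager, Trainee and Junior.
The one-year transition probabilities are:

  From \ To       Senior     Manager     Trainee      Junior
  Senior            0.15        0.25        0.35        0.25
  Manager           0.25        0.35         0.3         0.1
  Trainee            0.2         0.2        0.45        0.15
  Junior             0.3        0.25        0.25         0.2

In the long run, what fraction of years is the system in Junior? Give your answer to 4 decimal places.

Let the stationary distribution be π with π = πP and π_1 + π_2 + π_3 + π_4 = 1.
π_1 = 0.15·π_1 + 0.25·π_2 + 0.2·π_3 + 0.3·π_4
π_2 = 0.25·π_1 + 0.35·π_2 + 0.2·π_3 + 0.25·π_4
π_3 = 0.35·π_1 + 0.3·π_2 + 0.45·π_3 + 0.25·π_4
Solving with the normalization constraint gives π = (0.2187, 0.2580, 0.3560, 0.1673).
So the stationary probability of Junior is 0.1673.

0.1673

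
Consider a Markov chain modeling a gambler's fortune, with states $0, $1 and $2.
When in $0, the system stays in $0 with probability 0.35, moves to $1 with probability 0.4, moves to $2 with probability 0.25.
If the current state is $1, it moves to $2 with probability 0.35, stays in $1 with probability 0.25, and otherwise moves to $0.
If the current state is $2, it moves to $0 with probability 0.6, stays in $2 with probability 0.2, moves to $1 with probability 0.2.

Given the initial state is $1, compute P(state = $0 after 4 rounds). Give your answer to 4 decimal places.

0.4318

Propagate the distribution vector 4 rounds from $1.
After 0 rounds: (0.0000, 1.0000, 0.0000)
After 1 round: (0.4000, 0.2500, 0.3500)
After 2 rounds: (0.4500, 0.2925, 0.2575)
After 3 rounds: (0.4290, 0.3046, 0.2664)
After 4 rounds: (0.4318, 0.3010, 0.2671)
P(in $0 after 4 rounds) = 0.4318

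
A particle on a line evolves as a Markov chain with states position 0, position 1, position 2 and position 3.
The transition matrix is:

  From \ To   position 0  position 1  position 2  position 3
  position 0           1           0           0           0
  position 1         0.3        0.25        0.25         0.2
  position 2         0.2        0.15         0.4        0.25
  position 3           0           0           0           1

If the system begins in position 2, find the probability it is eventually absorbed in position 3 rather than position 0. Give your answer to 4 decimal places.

0.5273

Let h(s) be the probability of absorption at position 3 starting from transient state s. Then h(position 3) = 1 and h(position 0) = 0. By first-step analysis:
h(position 1) = 0.3·0 + 0.25·h(position 1) + 0.25·h(position 2) + 0.2·1
h(position 2) = 0.2·0 + 0.15·h(position 1) + 0.4·h(position 2) + 0.25·1
Solving: h(position 1) = 0.4424, h(position 2) = 0.5273.
Starting from position 2, the probability is 0.5273.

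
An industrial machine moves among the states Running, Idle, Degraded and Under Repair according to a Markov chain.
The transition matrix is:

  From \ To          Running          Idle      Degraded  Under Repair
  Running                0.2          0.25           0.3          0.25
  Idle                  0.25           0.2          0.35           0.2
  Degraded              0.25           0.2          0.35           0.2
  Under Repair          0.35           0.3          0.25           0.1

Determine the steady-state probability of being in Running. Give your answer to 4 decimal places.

Let the stationary distribution be π with π = πP and π_1 + π_2 + π_3 + π_4 = 1.
π_1 = 0.2·π_1 + 0.25·π_2 + 0.25·π_3 + 0.35·π_4
π_2 = 0.25·π_1 + 0.2·π_2 + 0.2·π_3 + 0.3·π_4
π_3 = 0.3·π_1 + 0.35·π_2 + 0.35·π_3 + 0.25·π_4
Solving with the normalization constraint gives π = (0.2565, 0.2322, 0.3178, 0.1935).
So the stationary probability of Running is 0.2565.

0.2565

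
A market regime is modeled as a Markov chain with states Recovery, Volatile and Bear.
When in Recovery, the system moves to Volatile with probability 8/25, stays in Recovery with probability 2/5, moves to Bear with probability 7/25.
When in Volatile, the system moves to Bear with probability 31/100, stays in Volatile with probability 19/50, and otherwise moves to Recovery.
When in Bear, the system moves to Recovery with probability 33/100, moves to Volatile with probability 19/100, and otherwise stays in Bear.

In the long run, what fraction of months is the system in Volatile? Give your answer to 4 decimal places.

0.2905

Let the stationary distribution be π with π = πP and π_1 + π_2 + π_3 = 1.
π_1 = 0.4·π_1 + 0.31·π_2 + 0.33·π_3
π_2 = 0.32·π_1 + 0.38·π_2 + 0.19·π_3
Solving with the normalization constraint gives π = (0.3486, 0.2905, 0.3609).
So the stationary probability of Volatile is 0.2905.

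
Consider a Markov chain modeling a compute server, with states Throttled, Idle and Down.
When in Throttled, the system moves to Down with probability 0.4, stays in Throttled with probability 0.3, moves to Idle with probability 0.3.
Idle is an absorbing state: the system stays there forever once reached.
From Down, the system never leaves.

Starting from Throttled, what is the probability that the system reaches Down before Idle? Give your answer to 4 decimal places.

Let h(s) be the probability of absorption at Down starting from transient state s. Then h(Down) = 1 and h(Idle) = 0. By first-step analysis:
h(Throttled) = 0.3·h(Throttled) + 0.3·0 + 0.4·1
Solving: h(Throttled) = 0.5714.
Starting from Throttled, the probability is 0.5714.

0.5714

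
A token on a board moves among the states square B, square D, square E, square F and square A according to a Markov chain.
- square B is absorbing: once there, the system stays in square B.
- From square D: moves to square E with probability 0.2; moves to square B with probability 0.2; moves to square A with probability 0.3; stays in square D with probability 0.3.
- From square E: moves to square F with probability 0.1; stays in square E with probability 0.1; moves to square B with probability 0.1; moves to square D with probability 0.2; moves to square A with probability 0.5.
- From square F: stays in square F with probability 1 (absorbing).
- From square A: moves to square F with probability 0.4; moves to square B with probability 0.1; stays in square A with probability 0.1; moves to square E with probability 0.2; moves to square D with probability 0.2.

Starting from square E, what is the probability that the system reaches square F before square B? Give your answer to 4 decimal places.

Let h(s) be the probability of absorption at square F starting from transient state s. Then h(square F) = 1 and h(square B) = 0. By first-step analysis:
h(square D) = 0.2·0 + 0.3·h(square D) + 0.2·h(square E) + 0.3·h(square A)
h(square E) = 0.1·0 + 0.2·h(square D) + 0.1·h(square E) + 0.1·1 + 0.5·h(square A)
h(square A) = 0.1·0 + 0.2·h(square D) + 0.2·h(square E) + 0.4·1 + 0.1·h(square A)
Solving: h(square D) = 0.4587, h(square E) = 0.5893, h(square A) = 0.6773.
Starting from square E, the probability is 0.5893.

0.5893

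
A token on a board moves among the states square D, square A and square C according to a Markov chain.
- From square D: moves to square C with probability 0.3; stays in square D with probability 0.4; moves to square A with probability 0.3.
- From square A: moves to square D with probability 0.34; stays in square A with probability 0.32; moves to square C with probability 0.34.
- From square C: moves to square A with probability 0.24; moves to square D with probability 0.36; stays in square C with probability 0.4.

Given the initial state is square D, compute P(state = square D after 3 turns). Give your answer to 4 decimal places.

Propagate the distribution vector 3 turns from square D.
After 0 turns: (1.0000, 0.0000, 0.0000)
After 1 turn: (0.4000, 0.3000, 0.3000)
After 2 turns: (0.3700, 0.2880, 0.3420)
After 3 turns: (0.3690, 0.2852, 0.3457)
P(in square D after 3 turns) = 0.3690

0.3690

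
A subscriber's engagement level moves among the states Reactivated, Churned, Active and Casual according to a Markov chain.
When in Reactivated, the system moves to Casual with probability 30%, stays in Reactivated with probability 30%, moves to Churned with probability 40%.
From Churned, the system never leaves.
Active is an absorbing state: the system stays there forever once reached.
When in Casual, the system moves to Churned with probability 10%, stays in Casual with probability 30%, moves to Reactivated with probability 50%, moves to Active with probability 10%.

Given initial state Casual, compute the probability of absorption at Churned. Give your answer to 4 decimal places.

0.7941

Let h(s) be the probability of absorption at Churned starting from transient state s. Then h(Churned) = 1 and h(Active) = 0. By first-step analysis:
h(Reactivated) = 0.3·h(Reactivated) + 0.4·1 + 0.3·h(Casual)
h(Casual) = 0.5·h(Reactivated) + 0.1·1 + 0.1·0 + 0.3·h(Casual)
Solving: h(Reactivated) = 0.9118, h(Casual) = 0.7941.
Starting from Casual, the probability is 0.7941.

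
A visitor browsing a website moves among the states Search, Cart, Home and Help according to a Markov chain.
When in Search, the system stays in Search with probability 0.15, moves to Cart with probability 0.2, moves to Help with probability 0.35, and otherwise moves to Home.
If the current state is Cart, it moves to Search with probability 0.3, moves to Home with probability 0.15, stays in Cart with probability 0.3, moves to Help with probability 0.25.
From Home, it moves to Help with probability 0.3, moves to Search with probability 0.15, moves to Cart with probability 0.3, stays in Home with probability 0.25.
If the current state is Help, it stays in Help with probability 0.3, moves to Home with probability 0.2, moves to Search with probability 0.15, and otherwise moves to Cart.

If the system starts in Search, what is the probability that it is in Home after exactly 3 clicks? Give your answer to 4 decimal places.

Propagate the distribution vector 3 clicks from Search.
After 0 clicks: (1.0000, 0.0000, 0.0000, 0.0000)
After 1 click: (0.1500, 0.2000, 0.3000, 0.3500)
After 2 clicks: (0.1800, 0.3025, 0.2200, 0.2975)
After 3 clicks: (0.1954, 0.2969, 0.2139, 0.2939)
P(in Home after 3 clicks) = 0.2139

0.2139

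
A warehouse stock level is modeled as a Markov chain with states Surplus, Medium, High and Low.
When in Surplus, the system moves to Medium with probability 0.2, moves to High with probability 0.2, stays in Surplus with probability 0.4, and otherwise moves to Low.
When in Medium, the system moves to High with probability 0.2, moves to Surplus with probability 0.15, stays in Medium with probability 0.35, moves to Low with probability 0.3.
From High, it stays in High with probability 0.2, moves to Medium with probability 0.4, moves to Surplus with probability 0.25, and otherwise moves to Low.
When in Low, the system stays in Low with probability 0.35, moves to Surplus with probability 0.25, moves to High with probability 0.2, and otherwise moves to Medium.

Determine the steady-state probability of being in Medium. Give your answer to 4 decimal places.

Let the stationary distribution be π with π = πP and π_1 + π_2 + π_3 + π_4 = 1.
π_1 = 0.4·π_1 + 0.15·π_2 + 0.25·π_3 + 0.25·π_4
π_2 = 0.2·π_1 + 0.35·π_2 + 0.4·π_3 + 0.2·π_4
π_3 = 0.2·π_1 + 0.2·π_2 + 0.2·π_3 + 0.2·π_4
Solving with the normalization constraint gives π = (0.2609, 0.2824, 0.2000, 0.2567).
So the stationary probability of Medium is 0.2824.

0.2824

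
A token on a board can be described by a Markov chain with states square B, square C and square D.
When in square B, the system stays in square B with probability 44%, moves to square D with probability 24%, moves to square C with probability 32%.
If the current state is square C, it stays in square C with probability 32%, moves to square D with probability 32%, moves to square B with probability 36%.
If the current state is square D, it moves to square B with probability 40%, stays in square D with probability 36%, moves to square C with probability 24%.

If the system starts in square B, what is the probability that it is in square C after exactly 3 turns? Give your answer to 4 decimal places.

Propagate the distribution vector 3 turns from square B.
After 0 turns: (1.0000, 0.0000, 0.0000)
After 1 turn: (0.4400, 0.3200, 0.2400)
After 2 turns: (0.4048, 0.3008, 0.2944)
After 3 turns: (0.4042, 0.2964, 0.2994)
P(in square C after 3 turns) = 0.2964

0.2964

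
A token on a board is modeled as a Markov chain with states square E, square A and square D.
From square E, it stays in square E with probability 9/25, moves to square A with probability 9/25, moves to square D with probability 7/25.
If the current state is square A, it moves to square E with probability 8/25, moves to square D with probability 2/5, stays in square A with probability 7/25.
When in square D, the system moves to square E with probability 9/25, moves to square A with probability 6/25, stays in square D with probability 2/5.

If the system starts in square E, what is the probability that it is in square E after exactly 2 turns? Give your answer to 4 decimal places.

Sum over the intermediate state after 1 turn:
P = P(square E→square E)·P(square E→square E) + P(square E→square A)·P(square A→square E) + P(square E→square D)·P(square D→square E)
  = 0.36×0.36 + 0.36×0.32 + 0.28×0.36
  = 0.1296 + 0.1152 + 0.1008 = 0.3456

0.3456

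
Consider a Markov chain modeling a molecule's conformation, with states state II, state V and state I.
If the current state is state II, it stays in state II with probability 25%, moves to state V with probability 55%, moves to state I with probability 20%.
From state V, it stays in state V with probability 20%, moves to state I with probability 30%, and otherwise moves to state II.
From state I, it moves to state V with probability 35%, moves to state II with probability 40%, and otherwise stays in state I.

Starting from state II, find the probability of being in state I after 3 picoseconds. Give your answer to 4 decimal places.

0.2450

Propagate the distribution vector 3 picoseconds from state II.
After 0 picoseconds: (1.0000, 0.0000, 0.0000)
After 1 picosecond: (0.2500, 0.5500, 0.2000)
After 2 picoseconds: (0.4175, 0.3175, 0.2650)
After 3 picoseconds: (0.3691, 0.3859, 0.2450)
P(in state I after 3 picoseconds) = 0.2450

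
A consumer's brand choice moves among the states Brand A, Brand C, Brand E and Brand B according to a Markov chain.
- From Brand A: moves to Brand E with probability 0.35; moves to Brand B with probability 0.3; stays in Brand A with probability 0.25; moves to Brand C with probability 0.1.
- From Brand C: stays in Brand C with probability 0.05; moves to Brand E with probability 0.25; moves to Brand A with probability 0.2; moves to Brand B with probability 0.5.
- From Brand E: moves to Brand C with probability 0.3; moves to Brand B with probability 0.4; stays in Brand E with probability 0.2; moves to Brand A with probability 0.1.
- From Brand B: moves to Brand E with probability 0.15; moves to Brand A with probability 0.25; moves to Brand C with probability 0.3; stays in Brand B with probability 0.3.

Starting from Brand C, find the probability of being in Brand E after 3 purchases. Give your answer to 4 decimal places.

0.2271

Propagate the distribution vector 3 purchases from Brand C.
After 0 purchases: (0.0000, 1.0000, 0.0000, 0.0000)
After 1 purchase: (0.2000, 0.0500, 0.2500, 0.5000)
After 2 purchases: (0.2100, 0.2475, 0.2075, 0.3350)
After 3 purchases: (0.2065, 0.1961, 0.2271, 0.3703)
P(in Brand E after 3 purchases) = 0.2271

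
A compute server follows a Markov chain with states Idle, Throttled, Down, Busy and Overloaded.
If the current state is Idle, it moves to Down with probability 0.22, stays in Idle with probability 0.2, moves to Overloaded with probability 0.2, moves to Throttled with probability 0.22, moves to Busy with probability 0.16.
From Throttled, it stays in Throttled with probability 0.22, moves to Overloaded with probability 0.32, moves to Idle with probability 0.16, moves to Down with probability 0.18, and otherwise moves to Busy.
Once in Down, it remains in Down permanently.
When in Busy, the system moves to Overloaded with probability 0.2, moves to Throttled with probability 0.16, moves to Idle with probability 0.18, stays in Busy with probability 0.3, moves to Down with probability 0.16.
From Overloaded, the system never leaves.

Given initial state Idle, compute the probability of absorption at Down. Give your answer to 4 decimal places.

Let h(s) be the probability of absorption at Down starting from transient state s. Then h(Down) = 1 and h(Overloaded) = 0. By first-step analysis:
h(Idle) = 0.2·h(Idle) + 0.22·h(Throttled) + 0.22·1 + 0.16·h(Busy) + 0.2·0
h(Throttled) = 0.16·h(Idle) + 0.22·h(Throttled) + 0.18·1 + 0.12·h(Busy) + 0.32·0
h(Busy) = 0.18·h(Idle) + 0.16·h(Throttled) + 0.16·1 + 0.3·h(Busy) + 0.2·0
Solving: h(Idle) = 0.4717, h(Throttled) = 0.3953, h(Busy) = 0.4402.
Starting from Idle, the probability is 0.4717.

0.4717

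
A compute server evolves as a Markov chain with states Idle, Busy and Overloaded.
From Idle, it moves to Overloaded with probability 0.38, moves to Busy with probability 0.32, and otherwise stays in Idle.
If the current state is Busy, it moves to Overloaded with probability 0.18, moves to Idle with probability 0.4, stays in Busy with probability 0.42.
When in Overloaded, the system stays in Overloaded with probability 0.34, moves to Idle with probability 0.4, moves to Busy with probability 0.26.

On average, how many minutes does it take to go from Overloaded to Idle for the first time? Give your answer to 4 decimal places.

2.5000

Let t(s) be the expected number of minutes to first reach Idle from state s, with t(Idle) = 0. Conditioning on the first minute:
t(Busy) = 1 + 0.42·t(Busy) + 0.18·t(Overloaded)
t(Overloaded) = 1 + 0.26·t(Busy) + 0.34·t(Overloaded)
Solving: t(Busy) = 2.5000, t(Overloaded) = 2.5000.
Expected minutes from Overloaded to Idle: 2.5000.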